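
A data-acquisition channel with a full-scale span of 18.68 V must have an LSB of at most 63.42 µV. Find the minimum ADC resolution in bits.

19 bits

Number of steps required ≥ 18.68 V / 63.42 µV = 294544.31.
Need 2^N ≥ 294544.31; 2^18 = 262144, 2^19 = 524288.
Minimum N = 19.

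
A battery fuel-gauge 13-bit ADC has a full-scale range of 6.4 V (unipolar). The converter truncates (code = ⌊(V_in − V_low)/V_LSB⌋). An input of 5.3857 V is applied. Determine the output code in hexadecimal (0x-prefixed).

code 0x1AED (decimal 6893)

With 8192 levels over 6.4 V, one step is 0.781 mV.
(V_in − V_low)/LSB = (5.3857 − 0) / 0.00078125 = 6893.696.
⌊·⌋(6893.696) = 6893.
In hexadecimal (0x-prefixed): 0x1AED.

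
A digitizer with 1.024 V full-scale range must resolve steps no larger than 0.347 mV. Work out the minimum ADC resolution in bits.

Number of steps required ≥ 1.024 V / 0.347 mV = 2951.01.
Need 2^N ≥ 2951.01; 2^11 = 2048, 2^12 = 4096.
Minimum N = 12.

12 bits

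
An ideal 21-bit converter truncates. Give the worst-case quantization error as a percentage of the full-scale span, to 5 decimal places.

0.00005 %

Truncating → worst-case error = 1 LSB = V_FS/2^21, so 100/2097152 = 4.76837e-05 % of full scale.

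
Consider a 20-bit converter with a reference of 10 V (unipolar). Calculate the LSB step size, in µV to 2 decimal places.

Full-scale span = 10 V.
LSB = 10 / 2^20 = 10 / 1048576 = 9.53674e-06 V = 9.54 µV.

9.54 µV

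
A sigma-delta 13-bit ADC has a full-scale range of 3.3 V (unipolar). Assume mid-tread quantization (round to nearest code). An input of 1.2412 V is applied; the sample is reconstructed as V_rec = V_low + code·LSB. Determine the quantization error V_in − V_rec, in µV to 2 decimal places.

LSB = 3.3/2^13 = 402.83 µV.
(V_in − V_low)/LSB = (1.2412 − 0)/0.000402832 = 3081.1850 → code 3081 (round).
V_rec = 0 + 3081·0.000402832 = 1.2411255 V.
Error = 1.2412 − 1.2411255 = 7.45117e-05 V = 74.51 µV.

74.51 µV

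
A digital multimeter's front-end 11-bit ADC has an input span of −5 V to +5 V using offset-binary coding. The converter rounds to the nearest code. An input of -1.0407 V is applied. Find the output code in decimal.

code 811

With 2048 levels over 10 V, one step is 4.883 mV.
(-1.0407 − (−5)) / 0.00488281 = 810.865 LSBs.
Round → code 811.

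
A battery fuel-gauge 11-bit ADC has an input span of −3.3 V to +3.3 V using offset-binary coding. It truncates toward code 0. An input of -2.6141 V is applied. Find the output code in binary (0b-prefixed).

code 0b11010100 (decimal 212)

LSB = 6.6 V / 2048 = 3.223 mV.
(V_in − V_low)/LSB = (-2.6141 − (−3.3)) / 0.00322266 = 212.837.
⌊·⌋(212.837) = 212.
In binary (0b-prefixed): 0b11010100.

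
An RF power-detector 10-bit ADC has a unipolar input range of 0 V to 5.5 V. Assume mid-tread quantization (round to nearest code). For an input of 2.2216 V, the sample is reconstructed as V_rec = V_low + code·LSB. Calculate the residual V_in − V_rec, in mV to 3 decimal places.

-2.033 mV

LSB = 5.5/2^10 = 5.371 mV.
(2.2216 − 0)/0.00537109 = 413.6215; round gives code 414.
Code 414 maps back to 0 + 414×0.00537109 V = 2.2236328 V.
Error = 2.2216 − 2.2236328 = -0.00203281 V = -2.033 mV.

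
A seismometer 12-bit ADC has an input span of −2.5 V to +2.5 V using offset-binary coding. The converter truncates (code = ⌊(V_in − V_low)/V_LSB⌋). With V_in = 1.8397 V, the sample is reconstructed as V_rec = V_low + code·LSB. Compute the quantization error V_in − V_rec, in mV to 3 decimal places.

Step size: 5 V ÷ 2^12 = 1.221 mV.
(1.8397 − (−2.5))/0.0012207 = 3555.0822; ⌊·⌋ gives code 3555.
Reconstructed: 1.8395996 V.
Difference: 0.000100391 V → 0.100 mV.

0.100 mV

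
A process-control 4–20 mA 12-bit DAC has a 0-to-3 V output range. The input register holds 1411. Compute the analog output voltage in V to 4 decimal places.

1.0334 V

LSB = 3 V / 2^12 = 0.732 mV.
V_out = 0 + 1411 × 0.000732422 V = 1.03345 V.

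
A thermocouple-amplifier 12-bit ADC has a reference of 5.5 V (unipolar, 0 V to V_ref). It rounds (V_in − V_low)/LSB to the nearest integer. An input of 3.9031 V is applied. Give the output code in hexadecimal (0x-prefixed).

With 4096 levels over 5.5 V, one step is 1.343 mV.
(3.9031 − 0) / 0.00134277 = 2906.745 LSBs.
So the output code is 2907.
In hexadecimal (0x-prefixed): 0xB5B.

code 0xB5B (decimal 2907)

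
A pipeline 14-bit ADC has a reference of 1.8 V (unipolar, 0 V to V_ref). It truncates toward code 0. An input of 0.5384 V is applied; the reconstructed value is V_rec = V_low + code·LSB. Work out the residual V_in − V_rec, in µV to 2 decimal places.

69.92 µV

One LSB is 1.8 V / 16384 = 109.86 µV.
Scaled input = 4900.6364 LSBs, so code = 4900.
V_rec = 0 + 4900·0.000109863 = 0.53833008 V.
V_in − V_rec = 6.99219e-05 V = 69.92 µV.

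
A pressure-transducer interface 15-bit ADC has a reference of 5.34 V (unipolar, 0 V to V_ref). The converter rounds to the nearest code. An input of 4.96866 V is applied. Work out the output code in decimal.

code 30489

With 32768 levels over 5.34 V, one step is 162.96 µV.
Input sits at 30489.335 steps above V_low.
round(30489.335) = 30489.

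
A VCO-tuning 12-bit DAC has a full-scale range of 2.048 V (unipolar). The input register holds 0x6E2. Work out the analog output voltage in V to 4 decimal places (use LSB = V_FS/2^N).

0.8810 V

LSB = 2.048 V / 2^12 = 0.500 mV.
Code 0x6E2 = 1762 decimal.
V_out = 0 + 1762 × 0.0005 V = 0.881 V.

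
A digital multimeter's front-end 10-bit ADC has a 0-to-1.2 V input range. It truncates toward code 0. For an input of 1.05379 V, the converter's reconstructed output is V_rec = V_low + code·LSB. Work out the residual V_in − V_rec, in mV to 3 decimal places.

0.274 mV

Step size: 1.2 V ÷ 2^10 = 1.172 mV.
(V_in − V_low)/LSB = (1.05379 − 0)/0.00117187 = 899.2341 → code 899 (floor).
Code 899 maps back to 0 + 899×0.00117187 V = 1.0535156 V.
Difference: 0.000274375 V → 0.274 mV.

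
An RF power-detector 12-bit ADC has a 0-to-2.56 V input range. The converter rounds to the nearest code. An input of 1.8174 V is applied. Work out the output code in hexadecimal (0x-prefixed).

With 4096 levels over 2.56 V, one step is 0.625 mV.
(V_in − V_low)/LSB = (1.8174 − 0) / 0.000625 = 2907.840.
Round → code 2908.
In hexadecimal (0x-prefixed): 0xB5C.

code 0xB5C (decimal 2908)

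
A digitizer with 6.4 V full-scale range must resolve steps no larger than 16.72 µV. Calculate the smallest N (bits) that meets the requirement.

Number of steps required ≥ 6.4 V / 16.72 µV = 382775.12.
Need 2^N ≥ 382775.12; 2^18 = 262144, 2^19 = 524288.
Minimum N = 19.

19 bits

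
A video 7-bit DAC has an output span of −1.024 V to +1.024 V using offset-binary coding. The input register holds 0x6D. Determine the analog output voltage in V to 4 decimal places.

LSB = 2.048 V / 2^7 = 16.000 mV.
Code 0x6D = 109 decimal.
V_out = (−1.024) + 109 × 0.016 V = 0.72 V.

0.7200 V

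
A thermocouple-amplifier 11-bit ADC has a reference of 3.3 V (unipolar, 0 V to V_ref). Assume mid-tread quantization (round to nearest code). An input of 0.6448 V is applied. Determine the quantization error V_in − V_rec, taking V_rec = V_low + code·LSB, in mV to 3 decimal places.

0.269 mV

One LSB is 3.3 V / 2048 = 1.611 mV.
Scaled input = 400.1668 LSBs, so code = 400.
Reconstructed: 0.64453125 V.
Difference: 0.00026875 V → 0.269 mV.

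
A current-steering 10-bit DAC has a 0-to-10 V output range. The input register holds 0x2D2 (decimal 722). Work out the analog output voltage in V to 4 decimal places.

LSB = 10 V / 2^10 = 9.766 mV.
Code 0x2D2 = 722 decimal.
V_out = 0 + 722 × 0.00976562 V = 7.05078 V.

7.0508 V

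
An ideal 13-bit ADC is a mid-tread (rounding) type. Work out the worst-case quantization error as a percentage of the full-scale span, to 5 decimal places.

0.00610 %

Rounding → worst-case error = ½ LSB = V_FS/2^14, so 100/16384 = 0.00610352 % of full scale.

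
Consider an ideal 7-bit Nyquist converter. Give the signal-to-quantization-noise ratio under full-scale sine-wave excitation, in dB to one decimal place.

43.9 dB

SNR ≈ 6.02·N + 1.76 dB = 6.02·7 + 1.76 = 43.90 dB.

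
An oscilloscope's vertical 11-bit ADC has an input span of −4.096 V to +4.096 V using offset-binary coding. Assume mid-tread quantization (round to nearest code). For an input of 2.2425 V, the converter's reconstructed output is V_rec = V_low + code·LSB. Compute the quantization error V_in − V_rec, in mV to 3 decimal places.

-1.500 mV

One LSB is 8.192 V / 2048 = 4.000 mV.
Scaled input = 1584.6250 LSBs, so code = 1585.
V_rec = (−4.096) + 1585·0.004 = 2.244 V.
V_in − V_rec = -0.0015 V = -1.500 mV.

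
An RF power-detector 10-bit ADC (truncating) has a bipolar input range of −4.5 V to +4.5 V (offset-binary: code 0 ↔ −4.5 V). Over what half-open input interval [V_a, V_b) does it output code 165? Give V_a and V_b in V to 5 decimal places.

[-3.04980 V, -3.04102 V)

LSB = 9/2^10 = 8.789 mV.
V_a = V_low + 165·LSB = -3.0498 V; V_b = V_low + 166·LSB = -3.04102 V.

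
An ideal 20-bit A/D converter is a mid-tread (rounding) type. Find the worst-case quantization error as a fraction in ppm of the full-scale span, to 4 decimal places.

0.4768 ppm

Rounding → worst-case error = ½ LSB = V_FS/2^21, so 1e+06/2097152 = 0.476837 ppm of full scale.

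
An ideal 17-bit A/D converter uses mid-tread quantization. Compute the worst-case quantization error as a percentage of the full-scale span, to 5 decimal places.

0.00038 %

Rounding → worst-case error = ½ LSB = V_FS/2^18, so 100/262144 = 0.00038147 % of full scale.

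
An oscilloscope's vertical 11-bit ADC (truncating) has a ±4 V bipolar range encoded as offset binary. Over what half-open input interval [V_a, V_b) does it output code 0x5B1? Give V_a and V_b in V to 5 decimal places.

LSB = 8/2^11 = 3.906 mV.
Code 0x5B1 = 1457 decimal.
V_a = V_low + 1457·LSB = 1.69141 V; V_b = V_low + 1458·LSB = 1.69531 V.

[1.69141 V, 1.69531 V)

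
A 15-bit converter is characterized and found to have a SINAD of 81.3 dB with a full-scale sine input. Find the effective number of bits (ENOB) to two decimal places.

13.21 bits

ENOB = (SINAD − 1.76) / 6.02 = (81.3 − 1.76)/6.02 = 13.213.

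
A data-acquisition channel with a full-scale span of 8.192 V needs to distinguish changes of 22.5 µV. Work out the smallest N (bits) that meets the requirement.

Number of steps required ≥ 8.192 V / 22.5 µV = 364088.89.
Need 2^N ≥ 364088.89; 2^18 = 262144, 2^19 = 524288.
Minimum N = 19.

19 bits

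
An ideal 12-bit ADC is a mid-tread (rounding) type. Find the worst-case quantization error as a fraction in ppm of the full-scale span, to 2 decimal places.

122.07 ppm

Rounding → worst-case error = ½ LSB = V_FS/2^13, so 1e+06/8192 = 122.07 ppm of full scale.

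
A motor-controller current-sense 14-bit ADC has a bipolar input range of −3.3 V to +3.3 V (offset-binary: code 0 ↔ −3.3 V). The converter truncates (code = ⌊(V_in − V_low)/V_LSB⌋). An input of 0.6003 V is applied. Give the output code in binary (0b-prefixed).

code 0b10010111010010 (decimal 9682)

Full-scale span = 6.6 V; LSB = 6.6/2^14 = 402.83 µV.
Input sits at 9682.199 steps above V_low.
Floor → code 9682.
In binary (0b-prefixed): 0b10010111010010.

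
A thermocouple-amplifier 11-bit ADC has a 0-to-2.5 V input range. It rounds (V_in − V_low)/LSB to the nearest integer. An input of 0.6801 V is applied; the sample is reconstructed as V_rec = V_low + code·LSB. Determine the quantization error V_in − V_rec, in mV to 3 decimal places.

Step size: 2.5 V ÷ 2^11 = 1.221 mV.
Scaled input = 557.1379 LSBs, so code = 557.
Code 557 maps back to 0 + 557×0.0012207 V = 0.67993164 V.
Error = 0.6801 − 0.67993164 = 0.000168359 V = 0.168 mV.

0.168 mV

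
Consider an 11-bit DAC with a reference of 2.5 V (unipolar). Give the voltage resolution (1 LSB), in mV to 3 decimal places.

1.221 mV

Full-scale span = 2.5 V.
LSB = 2.5 / 2^11 = 2.5 / 2048 = 0.0012207 V = 1.221 mV.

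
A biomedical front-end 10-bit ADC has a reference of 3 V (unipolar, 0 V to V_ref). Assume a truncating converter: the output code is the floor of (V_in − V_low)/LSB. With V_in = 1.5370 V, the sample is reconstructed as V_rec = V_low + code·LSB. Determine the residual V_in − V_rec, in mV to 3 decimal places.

One LSB is 3 V / 1024 = 2.930 mV.
Scaled input = 524.6293 LSBs, so code = 524.
V_rec = 0 + 524·0.00292969 = 1.5351562 V.
V_in − V_rec = 0.00184375 V = 1.844 mV.

1.844 mV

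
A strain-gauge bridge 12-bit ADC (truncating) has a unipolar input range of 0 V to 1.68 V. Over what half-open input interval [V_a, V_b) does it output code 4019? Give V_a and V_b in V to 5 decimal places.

[1.64842 V, 1.64883 V)

LSB = 1.68/2^12 = 410.16 µV.
V_a = V_low + 4019·LSB = 1.64842 V; V_b = V_low + 4020·LSB = 1.64883 V.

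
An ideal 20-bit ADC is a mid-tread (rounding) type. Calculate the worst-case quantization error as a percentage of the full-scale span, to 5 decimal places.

0.00005 %

Rounding → worst-case error = ½ LSB = V_FS/2^21, so 100/2097152 = 4.76837e-05 % of full scale.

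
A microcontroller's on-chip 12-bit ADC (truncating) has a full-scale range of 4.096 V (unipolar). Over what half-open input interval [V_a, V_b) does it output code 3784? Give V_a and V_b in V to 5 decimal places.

LSB = 4.096/2^12 = 1.000 mV.
V_a = V_low + 3784·LSB = 3.784 V; V_b = V_low + 3785·LSB = 3.785 V.

[3.78400 V, 3.78500 V)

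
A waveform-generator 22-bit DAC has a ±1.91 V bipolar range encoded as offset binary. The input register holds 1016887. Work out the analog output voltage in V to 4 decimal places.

LSB = 3.82 V / 2^22 = 0.91 µV.
V_out = (−1.91) + 1016887 × 9.10759e-07 V = -0.983861 V.

-0.9839 V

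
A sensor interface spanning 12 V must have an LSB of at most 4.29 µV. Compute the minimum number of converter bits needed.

22 bits

Number of steps required ≥ 12 V / 4.29 µV = 2797202.80.
Need 2^N ≥ 2797202.80; 2^21 = 2097152, 2^22 = 4194304.
Minimum N = 22.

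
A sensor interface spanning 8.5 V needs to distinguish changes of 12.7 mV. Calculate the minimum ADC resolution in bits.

Number of steps required ≥ 8.5 V / 12.7 mV = 669.29.
Need 2^N ≥ 669.29; 2^9 = 512, 2^10 = 1024.
Minimum N = 10.

10 bits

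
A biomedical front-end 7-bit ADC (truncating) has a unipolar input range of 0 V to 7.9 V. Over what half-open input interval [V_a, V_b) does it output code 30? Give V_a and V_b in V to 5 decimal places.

LSB = 7.9/2^7 = 61.719 mV.
V_a = V_low + 30·LSB = 1.85156 V; V_b = V_low + 31·LSB = 1.91328 V.

[1.85156 V, 1.91328 V)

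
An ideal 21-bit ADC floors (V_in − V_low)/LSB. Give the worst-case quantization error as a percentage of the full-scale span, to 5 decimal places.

0.00005 %

Truncating → worst-case error = 1 LSB = V_FS/2^21, so 100/2097152 = 4.76837e-05 % of full scale.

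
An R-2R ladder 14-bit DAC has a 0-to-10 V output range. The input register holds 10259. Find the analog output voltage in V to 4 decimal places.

LSB = 10 V / 2^14 = 0.610 mV.
V_out = 0 + 10259 × 0.000610352 V = 6.2616 V.

6.2616 V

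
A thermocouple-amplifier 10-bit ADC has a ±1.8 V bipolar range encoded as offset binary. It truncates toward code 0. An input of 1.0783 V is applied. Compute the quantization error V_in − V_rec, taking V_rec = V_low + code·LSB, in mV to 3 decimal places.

LSB = 3.6/2^10 = 3.516 mV.
(V_in − V_low)/LSB = (1.0783 − (−1.8))/0.00351563 = 818.7164 → code 818 (floor).
Code 818 maps back to (−1.8) + 818×0.00351563 V = 1.0757812 V.
Difference: 0.00251875 V → 2.519 mV.

2.519 mV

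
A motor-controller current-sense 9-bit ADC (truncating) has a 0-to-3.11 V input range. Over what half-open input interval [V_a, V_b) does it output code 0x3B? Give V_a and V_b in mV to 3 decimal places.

LSB = 3.11/2^9 = 6.074 mV.
Code 0x3B = 59 decimal.
V_a = V_low + 59·LSB = 0.358379 V; V_b = V_low + 60·LSB = 0.364453 V.

[358.379 mV, 364.453 mV)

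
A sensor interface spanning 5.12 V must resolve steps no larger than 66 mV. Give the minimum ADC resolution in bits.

Number of steps required ≥ 5.12 V / 66 mV = 77.58.
Need 2^N ≥ 77.58; 2^6 = 64, 2^7 = 128.
Minimum N = 7.

7 bits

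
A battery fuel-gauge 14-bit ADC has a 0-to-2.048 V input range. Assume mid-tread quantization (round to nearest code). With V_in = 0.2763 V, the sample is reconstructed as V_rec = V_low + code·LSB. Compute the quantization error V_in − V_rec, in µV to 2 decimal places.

LSB = 2.048/2^14 = 125.00 µV.
Scaled input = 2210.4000 LSBs, so code = 2210.
V_rec = 0 + 2210·0.000125 = 0.27625 V.
Difference: 5e-05 V → 50.00 µV.

50.00 µV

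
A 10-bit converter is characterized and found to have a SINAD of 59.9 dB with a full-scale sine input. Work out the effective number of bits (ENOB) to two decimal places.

9.66 bits

ENOB = (SINAD − 1.76) / 6.02 = (59.9 − 1.76)/6.02 = 9.658.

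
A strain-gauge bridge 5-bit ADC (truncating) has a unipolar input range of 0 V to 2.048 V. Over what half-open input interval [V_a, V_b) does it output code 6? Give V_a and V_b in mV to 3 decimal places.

LSB = 2.048/2^5 = 64.000 mV.
V_a = V_low + 6·LSB = 0.384 V; V_b = V_low + 7·LSB = 0.448 V.

[384.000 mV, 448.000 mV)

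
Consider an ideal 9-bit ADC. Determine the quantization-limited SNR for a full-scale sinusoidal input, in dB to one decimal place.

SNR ≈ 6.02·N + 1.76 dB = 6.02·9 + 1.76 = 55.94 dB.

55.9 dB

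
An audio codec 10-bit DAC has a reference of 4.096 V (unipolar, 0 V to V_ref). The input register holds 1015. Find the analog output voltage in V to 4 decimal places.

LSB = 4.096 V / 2^10 = 4.000 mV.
V_out = 0 + 1015 × 0.004 V = 4.06 V.

4.0600 V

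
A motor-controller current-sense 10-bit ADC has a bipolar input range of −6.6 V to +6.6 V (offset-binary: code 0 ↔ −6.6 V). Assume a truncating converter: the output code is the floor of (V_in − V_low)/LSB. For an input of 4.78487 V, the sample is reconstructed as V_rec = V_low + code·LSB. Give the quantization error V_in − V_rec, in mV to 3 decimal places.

2.448 mV

LSB = 13.2/2^10 = 12.891 mV.
(4.78487 − (−6.6))/0.0128906 = 883.1899; ⌊·⌋ gives code 883.
V_rec = (−6.6) + 883·0.0128906 = 4.7824219 V.
V_in − V_rec = 0.00244813 V = 2.448 mV.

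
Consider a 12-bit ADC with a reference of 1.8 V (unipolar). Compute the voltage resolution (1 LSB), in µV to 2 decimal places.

439.45 µV

Full-scale span = 1.8 V.
LSB = 1.8 / 2^12 = 1.8 / 4096 = 0.000439453 V = 439.45 µV.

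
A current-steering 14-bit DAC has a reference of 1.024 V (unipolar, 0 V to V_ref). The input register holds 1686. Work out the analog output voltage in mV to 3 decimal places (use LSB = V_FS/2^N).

105.375 mV

LSB = 1.024 V / 2^14 = 62.50 µV.
V_out = 0 + 1686 × 6.25e-05 V = 0.105375 V.
= 105.375 mV.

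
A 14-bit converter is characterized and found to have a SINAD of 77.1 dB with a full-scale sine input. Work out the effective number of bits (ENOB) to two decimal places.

12.51 bits

ENOB = (SINAD − 1.76) / 6.02 = (77.1 − 1.76)/6.02 = 12.515.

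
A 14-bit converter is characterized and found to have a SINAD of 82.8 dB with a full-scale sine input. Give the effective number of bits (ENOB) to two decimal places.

13.46 bits

ENOB = (SINAD − 1.76) / 6.02 = (82.8 − 1.76)/6.02 = 13.462.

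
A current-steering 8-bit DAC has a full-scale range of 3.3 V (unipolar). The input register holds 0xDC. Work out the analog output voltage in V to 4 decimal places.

LSB = 3.3 V / 2^8 = 12.891 mV.
Code 0xDC = 220 decimal.
V_out = 0 + 220 × 0.0128906 V = 2.83594 V.

2.8359 V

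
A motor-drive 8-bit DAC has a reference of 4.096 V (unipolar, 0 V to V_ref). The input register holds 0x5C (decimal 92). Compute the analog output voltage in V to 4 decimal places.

LSB = 4.096 V / 2^8 = 16.000 mV.
Code 0x5C = 92 decimal.
V_out = 0 + 92 × 0.016 V = 1.472 V.

1.4720 V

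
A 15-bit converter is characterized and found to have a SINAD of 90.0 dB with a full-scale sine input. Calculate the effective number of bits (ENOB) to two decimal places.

ENOB = (SINAD − 1.76) / 6.02 = (90.0 − 1.76)/6.02 = 14.658.

14.66 bits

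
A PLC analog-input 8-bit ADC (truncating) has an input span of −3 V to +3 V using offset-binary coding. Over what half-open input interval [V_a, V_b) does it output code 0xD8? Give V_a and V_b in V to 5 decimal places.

LSB = 6/2^8 = 23.438 mV.
Code 0xD8 = 216 decimal.
V_a = V_low + 216·LSB = 2.0625 V; V_b = V_low + 217·LSB = 2.08594 V.

[2.06250 V, 2.08594 V)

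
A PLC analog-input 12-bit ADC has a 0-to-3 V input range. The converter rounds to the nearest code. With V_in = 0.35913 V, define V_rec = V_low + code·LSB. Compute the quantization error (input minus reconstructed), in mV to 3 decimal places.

0.243 mV

LSB = 3/2^12 = 0.732 mV.
(0.35913 − 0)/0.000732422 = 490.3322; round gives code 490.
Reconstructed: 0.35888672 V.
Difference: 0.000243281 V → 0.243 mV.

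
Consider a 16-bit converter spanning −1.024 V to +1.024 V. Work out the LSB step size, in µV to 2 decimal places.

31.25 µV

Full-scale span = 2.048 V.
LSB = 2.048 / 2^16 = 2.048 / 65536 = 3.125e-05 V = 31.25 µV.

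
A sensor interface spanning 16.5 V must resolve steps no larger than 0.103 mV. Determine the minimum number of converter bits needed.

18 bits

Number of steps required ≥ 16.5 V / 0.103 mV = 160194.17.
Need 2^N ≥ 160194.17; 2^17 = 131072, 2^18 = 262144.
Minimum N = 18.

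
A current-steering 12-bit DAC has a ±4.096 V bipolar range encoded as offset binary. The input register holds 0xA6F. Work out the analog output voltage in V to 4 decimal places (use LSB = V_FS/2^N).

1.2460 V

LSB = 8.192 V / 2^12 = 2.000 mV.
Code 0xA6F = 2671 decimal.
V_out = (−4.096) + 2671 × 0.002 V = 1.246 V.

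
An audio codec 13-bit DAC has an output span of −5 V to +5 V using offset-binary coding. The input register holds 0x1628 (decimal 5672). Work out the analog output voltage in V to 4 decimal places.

LSB = 10 V / 2^13 = 1.221 mV.
Code 0x1628 = 5672 decimal.
V_out = (−5) + 5672 × 0.0012207 V = 1.92383 V.

1.9238 V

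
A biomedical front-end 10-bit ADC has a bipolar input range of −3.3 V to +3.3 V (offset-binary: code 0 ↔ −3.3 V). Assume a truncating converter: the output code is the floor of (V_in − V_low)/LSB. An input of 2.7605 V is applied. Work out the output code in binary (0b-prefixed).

LSB = 6.6 V / 1024 = 6.445 mV.
Input sits at 940.296 steps above V_low.
Floor → code 940.
In binary (0b-prefixed): 0b1110101100.

code 0b1110101100 (decimal 940)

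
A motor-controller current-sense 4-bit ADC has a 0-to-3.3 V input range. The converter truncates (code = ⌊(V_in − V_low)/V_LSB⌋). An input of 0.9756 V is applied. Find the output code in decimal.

With 16 levels over 3.3 V, one step is 206.250 mV.
Input sits at 4.730 steps above V_low.
Floor → code 4.

code 4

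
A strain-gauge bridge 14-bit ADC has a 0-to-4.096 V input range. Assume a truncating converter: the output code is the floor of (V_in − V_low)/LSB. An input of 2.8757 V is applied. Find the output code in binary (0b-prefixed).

code 0b10110011101110 (decimal 11502)

With 16384 levels over 4.096 V, one step is 250.00 µV.
Input sits at 11502.800 steps above V_low.
So the output code is 11502.
In binary (0b-prefixed): 0b10110011101110.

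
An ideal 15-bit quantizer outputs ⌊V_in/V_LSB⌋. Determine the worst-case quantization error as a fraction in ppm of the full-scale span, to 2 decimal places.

Truncating → worst-case error = 1 LSB = V_FS/2^15, so 1e+06/32768 = 30.5176 ppm of full scale.

30.52 ppm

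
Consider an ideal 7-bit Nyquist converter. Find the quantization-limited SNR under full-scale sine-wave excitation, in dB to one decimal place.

43.9 dB

SNR ≈ 6.02·N + 1.76 dB = 6.02·7 + 1.76 = 43.90 dB.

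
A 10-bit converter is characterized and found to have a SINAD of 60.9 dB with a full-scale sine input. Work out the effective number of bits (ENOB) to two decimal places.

9.82 bits

ENOB = (SINAD − 1.76) / 6.02 = (60.9 − 1.76)/6.02 = 9.824.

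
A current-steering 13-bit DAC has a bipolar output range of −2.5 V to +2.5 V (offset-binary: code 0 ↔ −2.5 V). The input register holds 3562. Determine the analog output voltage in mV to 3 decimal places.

-325.928 mV

LSB = 5 V / 2^13 = 0.610 mV.
V_out = (−2.5) + 3562 × 0.000610352 V = -0.325928 V.
= -325.928 mV.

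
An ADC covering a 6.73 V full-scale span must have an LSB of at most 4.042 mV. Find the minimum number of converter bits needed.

11 bits

Number of steps required ≥ 6.73 V / 4.042 mV = 1665.02.
Need 2^N ≥ 1665.02; 2^10 = 1024, 2^11 = 2048.
Minimum N = 11.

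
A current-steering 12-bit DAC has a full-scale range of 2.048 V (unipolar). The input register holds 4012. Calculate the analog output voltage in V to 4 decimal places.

LSB = 2.048 V / 2^12 = 0.500 mV.
V_out = 0 + 4012 × 0.0005 V = 2.006 V.

2.0060 V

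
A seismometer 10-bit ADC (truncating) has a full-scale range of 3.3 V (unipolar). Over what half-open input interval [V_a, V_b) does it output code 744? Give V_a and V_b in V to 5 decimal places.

[2.39766 V, 2.40088 V)

LSB = 3.3/2^10 = 3.223 mV.
V_a = V_low + 744·LSB = 2.39766 V; V_b = V_low + 745·LSB = 2.40088 V.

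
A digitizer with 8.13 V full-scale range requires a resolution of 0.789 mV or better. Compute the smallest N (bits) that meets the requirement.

Number of steps required ≥ 8.13 V / 0.789 mV = 10304.18.
Need 2^N ≥ 10304.18; 2^13 = 8192, 2^14 = 16384.
Minimum N = 14.

14 bits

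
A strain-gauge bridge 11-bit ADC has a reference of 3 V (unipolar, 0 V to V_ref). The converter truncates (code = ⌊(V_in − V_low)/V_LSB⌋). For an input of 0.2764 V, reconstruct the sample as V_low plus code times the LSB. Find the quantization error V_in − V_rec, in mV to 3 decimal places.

1.009 mV

LSB = 3/2^11 = 1.465 mV.
(V_in − V_low)/LSB = (0.2764 − 0)/0.00146484 = 188.6891 → code 188 (floor).
V_rec = 0 + 188·0.00146484 = 0.27539062 V.
Error = 0.2764 − 0.27539062 = 0.00100938 V = 1.009 mV.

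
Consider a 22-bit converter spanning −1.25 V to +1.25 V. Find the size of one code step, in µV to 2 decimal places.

Full-scale span = 2.5 V.
LSB = 2.5 / 2^22 = 2.5 / 4194304 = 5.96046e-07 V = 0.60 µV.

0.60 µV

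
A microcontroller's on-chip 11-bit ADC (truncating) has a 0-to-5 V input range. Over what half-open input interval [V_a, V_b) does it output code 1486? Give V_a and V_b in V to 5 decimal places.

[3.62793 V, 3.63037 V)

LSB = 5/2^11 = 2.441 mV.
V_a = V_low + 1486·LSB = 3.62793 V; V_b = V_low + 1487·LSB = 3.63037 V.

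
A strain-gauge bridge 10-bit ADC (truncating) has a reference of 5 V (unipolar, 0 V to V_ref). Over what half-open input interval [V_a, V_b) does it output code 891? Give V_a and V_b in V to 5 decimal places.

LSB = 5/2^10 = 4.883 mV.
V_a = V_low + 891·LSB = 4.35059 V; V_b = V_low + 892·LSB = 4.35547 V.

[4.35059 V, 4.35547 V)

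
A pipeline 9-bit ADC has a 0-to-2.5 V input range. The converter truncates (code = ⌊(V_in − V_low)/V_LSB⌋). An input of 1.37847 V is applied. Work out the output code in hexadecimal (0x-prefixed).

code 0x11A (decimal 282)

Full-scale span = 2.5 V; LSB = 2.5/2^9 = 4.883 mV.
(1.37847 − 0) / 0.00488281 = 282.311 LSBs.
⌊·⌋(282.311) = 282.
In hexadecimal (0x-prefixed): 0x11A.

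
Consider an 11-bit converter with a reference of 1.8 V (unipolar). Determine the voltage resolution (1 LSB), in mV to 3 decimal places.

Full-scale span = 1.8 V.
LSB = 1.8 / 2^11 = 1.8 / 2048 = 0.000878906 V = 0.879 mV.

0.879 mV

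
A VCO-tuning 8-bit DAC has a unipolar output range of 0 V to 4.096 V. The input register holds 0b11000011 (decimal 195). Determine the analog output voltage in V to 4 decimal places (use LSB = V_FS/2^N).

LSB = 4.096 V / 2^8 = 16.000 mV.
Code 0b11000011 = 195 decimal.
V_out = 0 + 195 × 0.016 V = 3.12 V.

3.1200 V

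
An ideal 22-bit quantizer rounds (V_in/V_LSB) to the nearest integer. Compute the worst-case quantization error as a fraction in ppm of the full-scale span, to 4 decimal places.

0.1192 ppm

Rounding → worst-case error = ½ LSB = V_FS/2^23, so 1e+06/8388608 = 0.119209 ppm of full scale.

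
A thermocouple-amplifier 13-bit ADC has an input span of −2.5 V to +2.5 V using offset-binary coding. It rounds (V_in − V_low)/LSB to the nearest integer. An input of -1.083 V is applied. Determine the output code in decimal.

code 2322

LSB = 5 V / 8192 = 0.610 mV.
Input sits at 2321.613 steps above V_low.
Round → code 2322.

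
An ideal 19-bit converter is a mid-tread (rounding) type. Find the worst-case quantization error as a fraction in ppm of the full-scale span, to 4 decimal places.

0.9537 ppm

Rounding → worst-case error = ½ LSB = V_FS/2^20, so 1e+06/1048576 = 0.953674 ppm of full scale.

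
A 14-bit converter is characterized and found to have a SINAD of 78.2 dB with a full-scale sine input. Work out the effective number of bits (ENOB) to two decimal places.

ENOB = (SINAD − 1.76) / 6.02 = (78.2 − 1.76)/6.02 = 12.698.

12.70 bits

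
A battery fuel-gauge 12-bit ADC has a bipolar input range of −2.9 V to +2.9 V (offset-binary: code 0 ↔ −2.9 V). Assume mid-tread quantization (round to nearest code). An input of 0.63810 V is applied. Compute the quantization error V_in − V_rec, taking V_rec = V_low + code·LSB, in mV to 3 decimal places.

-0.523 mV

LSB = 5.8/2^12 = 1.416 mV.
(0.63810 − (−2.9))/0.00141602 = 2498.6306; round gives code 2499.
Code 2499 maps back to (−2.9) + 2499×0.00141602 V = 0.63862305 V.
Error = 0.63810 − 0.63862305 = -0.000523047 V = -0.523 mV.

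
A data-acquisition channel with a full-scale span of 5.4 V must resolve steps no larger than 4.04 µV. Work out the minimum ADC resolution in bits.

21 bits

Number of steps required ≥ 5.4 V / 4.04 µV = 1336633.66.
Need 2^N ≥ 1336633.66; 2^20 = 1048576, 2^21 = 2097152.
Minimum N = 21.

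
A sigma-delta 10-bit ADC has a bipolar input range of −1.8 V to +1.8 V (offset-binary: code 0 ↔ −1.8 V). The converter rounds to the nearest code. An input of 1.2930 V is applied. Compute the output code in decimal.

code 880

Full-scale span = 3.6 V; LSB = 3.6/2^10 = 3.516 mV.
Input sits at 879.787 steps above V_low.
round(879.787) = 880.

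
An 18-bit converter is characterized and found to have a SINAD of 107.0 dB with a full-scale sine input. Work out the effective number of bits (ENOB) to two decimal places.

17.48 bits

ENOB = (SINAD − 1.76) / 6.02 = (107.0 − 1.76)/6.02 = 17.482.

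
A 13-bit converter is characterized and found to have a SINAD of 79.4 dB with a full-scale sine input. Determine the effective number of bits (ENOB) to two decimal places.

12.90 bits

ENOB = (SINAD − 1.76) / 6.02 = (79.4 − 1.76)/6.02 = 12.897.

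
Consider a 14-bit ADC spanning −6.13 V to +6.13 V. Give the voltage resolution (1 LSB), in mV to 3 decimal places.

Full-scale span = 12.26 V.
LSB = 12.26 / 2^14 = 12.26 / 16384 = 0.000748291 V = 0.748 mV.

0.748 mV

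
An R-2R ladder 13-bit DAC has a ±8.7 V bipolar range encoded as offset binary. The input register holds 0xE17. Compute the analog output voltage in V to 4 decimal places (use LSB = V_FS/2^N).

-1.0386 V

LSB = 17.4 V / 2^13 = 2.124 mV.
Code 0xE17 = 3607 decimal.
V_out = (−8.7) + 3607 × 0.00212402 V = -1.03865 V.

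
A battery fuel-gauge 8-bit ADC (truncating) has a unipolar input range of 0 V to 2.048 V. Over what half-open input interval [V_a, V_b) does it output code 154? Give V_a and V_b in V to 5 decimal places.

[1.23200 V, 1.24000 V)

LSB = 2.048/2^8 = 8.000 mV.
V_a = V_low + 154·LSB = 1.232 V; V_b = V_low + 155·LSB = 1.24 V.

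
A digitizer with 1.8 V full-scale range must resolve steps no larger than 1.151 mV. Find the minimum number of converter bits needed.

Number of steps required ≥ 1.8 V / 1.151 mV = 1563.86.
Need 2^N ≥ 1563.86; 2^10 = 1024, 2^11 = 2048.
Minimum N = 11.

11 bits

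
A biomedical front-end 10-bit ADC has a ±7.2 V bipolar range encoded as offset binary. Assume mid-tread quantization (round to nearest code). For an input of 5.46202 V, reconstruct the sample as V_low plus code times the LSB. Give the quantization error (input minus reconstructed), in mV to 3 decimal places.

5.770 mV

One LSB is 14.4 V / 1024 = 14.062 mV.
Scaled input = 900.4103 LSBs, so code = 900.
Code 900 maps back to (−7.2) + 900×0.0140625 V = 5.45625 V.
Difference: 0.00577 V → 5.770 mV.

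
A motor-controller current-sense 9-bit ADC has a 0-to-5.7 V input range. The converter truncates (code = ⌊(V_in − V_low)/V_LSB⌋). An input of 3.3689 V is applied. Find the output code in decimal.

code 302

LSB = 5.7 V / 512 = 11.133 mV.
(3.3689 − 0) / 0.0111328 = 302.610 LSBs.
So the output code is 302.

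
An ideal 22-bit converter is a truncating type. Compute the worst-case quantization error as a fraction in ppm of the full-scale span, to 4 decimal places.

Truncating → worst-case error = 1 LSB = V_FS/2^22, so 1e+06/4194304 = 0.238419 ppm of full scale.

0.2384 ppm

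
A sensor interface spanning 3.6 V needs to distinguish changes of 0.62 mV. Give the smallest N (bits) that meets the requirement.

Number of steps required ≥ 3.6 V / 0.62 mV = 5806.45.
Need 2^N ≥ 5806.45; 2^12 = 4096, 2^13 = 8192.
Minimum N = 13.

13 bits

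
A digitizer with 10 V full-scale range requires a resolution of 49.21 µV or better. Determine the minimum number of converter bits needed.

18 bits

Number of steps required ≥ 10 V / 49.21 µV = 203210.73.
Need 2^N ≥ 203210.73; 2^17 = 131072, 2^18 = 262144.
Minimum N = 18.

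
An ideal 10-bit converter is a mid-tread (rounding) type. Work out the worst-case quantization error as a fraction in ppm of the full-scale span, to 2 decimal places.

488.28 ppm

Rounding → worst-case error = ½ LSB = V_FS/2^11, so 1e+06/2048 = 488.281 ppm of full scale.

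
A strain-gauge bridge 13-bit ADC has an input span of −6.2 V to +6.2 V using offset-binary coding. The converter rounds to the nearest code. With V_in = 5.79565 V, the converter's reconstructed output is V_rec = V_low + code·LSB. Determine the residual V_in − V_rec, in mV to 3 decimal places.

-0.200 mV

Step size: 12.4 V ÷ 2^13 = 1.514 mV.
(V_in − V_low)/LSB = (5.79565 − (−6.2))/0.00151367 = 7924.8681 → code 7925 (round).
Code 7925 maps back to (−6.2) + 7925×0.00151367 V = 5.7958496 V.
Error = 5.79565 − 5.7958496 = -0.000199609 V = -0.200 mV.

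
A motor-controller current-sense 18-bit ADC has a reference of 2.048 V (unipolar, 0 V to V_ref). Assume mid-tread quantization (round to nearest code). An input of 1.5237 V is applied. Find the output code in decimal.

code 195034

Full-scale span = 2.048 V; LSB = 2.048/2^18 = 7.81 µV.
(1.5237 − 0) / 7.8125e-06 = 195033.600 LSBs.
So the output code is 195034.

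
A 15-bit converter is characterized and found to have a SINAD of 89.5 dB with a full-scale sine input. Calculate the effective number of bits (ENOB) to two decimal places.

ENOB = (SINAD − 1.76) / 6.02 = (89.5 − 1.76)/6.02 = 14.575.

14.57 bits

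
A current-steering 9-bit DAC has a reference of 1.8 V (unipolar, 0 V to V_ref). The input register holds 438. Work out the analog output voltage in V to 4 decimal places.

1.5398 V

LSB = 1.8 V / 2^9 = 3.516 mV.
V_out = 0 + 438 × 0.00351563 V = 1.53984 V.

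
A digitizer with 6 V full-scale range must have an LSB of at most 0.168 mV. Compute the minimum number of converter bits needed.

16 bits

Number of steps required ≥ 6 V / 0.168 mV = 35714.29.
Need 2^N ≥ 35714.29; 2^15 = 32768, 2^16 = 65536.
Minimum N = 16.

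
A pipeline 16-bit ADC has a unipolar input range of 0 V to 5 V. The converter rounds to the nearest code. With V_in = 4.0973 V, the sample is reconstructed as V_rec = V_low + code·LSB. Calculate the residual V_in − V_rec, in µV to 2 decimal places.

LSB = 5/2^16 = 76.29 µV.
Scaled input = 53704.1306 LSBs, so code = 53704.
Code 53704 maps back to 0 + 53704×7.62939e-05 V = 4.09729 V.
Error = 4.0973 − 4.09729 = 9.96094e-06 V = 9.96 µV.

9.96 µV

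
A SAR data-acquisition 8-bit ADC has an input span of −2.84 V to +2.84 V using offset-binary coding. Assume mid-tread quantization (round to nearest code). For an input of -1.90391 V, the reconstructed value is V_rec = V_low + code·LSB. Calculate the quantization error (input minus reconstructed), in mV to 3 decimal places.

LSB = 5.68/2^8 = 22.188 mV.
(-1.90391 − (−2.84))/0.0221875 = 42.1900; round gives code 42.
V_rec = (−2.84) + 42·0.0221875 = -1.908125 V.
Difference: 0.004215 V → 4.215 mV.

4.215 mV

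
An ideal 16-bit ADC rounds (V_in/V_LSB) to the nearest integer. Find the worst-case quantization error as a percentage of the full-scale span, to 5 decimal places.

0.00076 %

Rounding → worst-case error = ½ LSB = V_FS/2^17, so 100/131072 = 0.000762939 % of full scale.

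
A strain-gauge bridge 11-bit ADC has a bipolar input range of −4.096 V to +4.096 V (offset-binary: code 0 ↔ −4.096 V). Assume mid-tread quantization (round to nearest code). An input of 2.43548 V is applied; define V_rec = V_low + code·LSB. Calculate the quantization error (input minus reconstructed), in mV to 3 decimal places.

-0.520 mV

LSB = 8.192/2^11 = 4.000 mV.
(V_in − V_low)/LSB = (2.43548 − (−4.096))/0.004 = 1632.8700 → code 1633 (round).
Reconstructed: 2.436 V.
Error = 2.43548 − 2.436 = -0.00052 V = -0.520 mV.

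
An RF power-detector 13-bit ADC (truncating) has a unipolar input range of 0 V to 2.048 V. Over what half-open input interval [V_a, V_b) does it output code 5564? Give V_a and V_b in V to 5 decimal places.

LSB = 2.048/2^13 = 250.00 µV.
V_a = V_low + 5564·LSB = 1.391 V; V_b = V_low + 5565·LSB = 1.39125 V.

[1.39100 V, 1.39125 V)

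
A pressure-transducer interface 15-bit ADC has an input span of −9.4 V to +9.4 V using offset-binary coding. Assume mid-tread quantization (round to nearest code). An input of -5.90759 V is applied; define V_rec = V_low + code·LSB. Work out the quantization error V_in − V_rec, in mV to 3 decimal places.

0.113 mV

Step size: 18.8 V ÷ 2^15 = 0.574 mV.
(-5.90759 − (−9.4))/0.00057373 = 6087.1963; round gives code 6087.
Reconstructed: -5.9077026 V.
Error = -5.90759 − (−5.9077026) = 0.000112637 V = 0.113 mV.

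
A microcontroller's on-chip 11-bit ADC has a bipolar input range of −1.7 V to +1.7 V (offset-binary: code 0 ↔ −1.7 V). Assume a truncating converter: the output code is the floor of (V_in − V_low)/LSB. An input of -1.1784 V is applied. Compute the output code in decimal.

LSB = 3.4 V / 2048 = 1.660 mV.
Input sits at 314.187 steps above V_low.
Floor → code 314.

code 314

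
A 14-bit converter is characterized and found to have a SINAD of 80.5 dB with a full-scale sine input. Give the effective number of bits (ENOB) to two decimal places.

13.08 bits

ENOB = (SINAD − 1.76) / 6.02 = (80.5 − 1.76)/6.02 = 13.080.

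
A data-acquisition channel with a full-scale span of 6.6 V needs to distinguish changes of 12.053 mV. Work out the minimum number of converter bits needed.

10 bits

Number of steps required ≥ 6.6 V / 12.053 mV = 547.58.
Need 2^N ≥ 547.58; 2^9 = 512, 2^10 = 1024.
Minimum N = 10.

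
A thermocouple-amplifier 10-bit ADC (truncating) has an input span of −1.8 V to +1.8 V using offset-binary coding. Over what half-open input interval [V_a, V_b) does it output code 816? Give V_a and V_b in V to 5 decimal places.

[1.06875 V, 1.07227 V)

LSB = 3.6/2^10 = 3.516 mV.
V_a = V_low + 816·LSB = 1.06875 V; V_b = V_low + 817·LSB = 1.07227 V.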